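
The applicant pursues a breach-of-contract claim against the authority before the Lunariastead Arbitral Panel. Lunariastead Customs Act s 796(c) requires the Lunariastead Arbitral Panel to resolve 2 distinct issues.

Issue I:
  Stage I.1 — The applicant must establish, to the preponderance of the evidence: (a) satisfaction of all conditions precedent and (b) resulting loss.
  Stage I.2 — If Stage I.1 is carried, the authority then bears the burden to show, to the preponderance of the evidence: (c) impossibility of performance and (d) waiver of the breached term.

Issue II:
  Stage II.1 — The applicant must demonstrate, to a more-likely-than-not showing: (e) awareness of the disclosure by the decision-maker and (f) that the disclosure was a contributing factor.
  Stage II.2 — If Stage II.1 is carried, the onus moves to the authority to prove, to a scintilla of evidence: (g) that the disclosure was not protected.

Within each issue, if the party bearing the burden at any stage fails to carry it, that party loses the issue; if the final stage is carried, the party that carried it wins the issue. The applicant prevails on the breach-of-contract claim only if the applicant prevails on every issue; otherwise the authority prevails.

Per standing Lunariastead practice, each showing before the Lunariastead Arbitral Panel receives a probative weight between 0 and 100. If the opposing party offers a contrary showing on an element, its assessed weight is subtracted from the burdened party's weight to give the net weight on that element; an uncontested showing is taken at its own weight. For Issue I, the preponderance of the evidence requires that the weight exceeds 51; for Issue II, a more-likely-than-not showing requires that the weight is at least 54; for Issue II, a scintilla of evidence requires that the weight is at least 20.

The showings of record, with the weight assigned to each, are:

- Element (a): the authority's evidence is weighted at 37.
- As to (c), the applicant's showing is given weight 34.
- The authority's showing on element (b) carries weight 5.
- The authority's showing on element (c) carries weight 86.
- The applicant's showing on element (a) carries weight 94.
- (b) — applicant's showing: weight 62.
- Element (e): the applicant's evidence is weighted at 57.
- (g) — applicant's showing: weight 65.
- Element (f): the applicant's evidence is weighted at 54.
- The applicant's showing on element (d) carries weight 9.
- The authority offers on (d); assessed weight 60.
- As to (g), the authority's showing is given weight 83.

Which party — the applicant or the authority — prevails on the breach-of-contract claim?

— Issue I —
At Stage I.1 the applicant must meet the preponderance of the evidence (weight exceeds 51): on (a) the weight is 94 less the opposing 37 gives net 57, which does exceed 51, so (a) meets the standard; on (b) the weight is 62 less the opposing 5 gives net 57, > 51, so (b) meets the standard.
  Stage I.1 is satisfied; the onus moves to the authority.
At Stage I.2 the authority must meet the preponderance of the evidence (weight exceeds 51): on (c) the weight is 86 less the opposing 34 gives net 52, which does exceed 51, so (c) meets the standard; on (d) the weight is 60 less the opposing 9 gives net 51, which does not exceed 51, so (d) does not meet the standard.
  Not every element is met, so the authority fails to carry Stage I.2.
The analysis ends at Stage I.2; the applicant prevails on this issue.
— Issue II —
At Stage II.1 the applicant must meet a more-likely-than-not showing (weight is at least 54): on (e) the weight is 57, which does reach 54, so (e) meets the standard; on (f) the weight is 54, ≥ 54, so (f) meets the standard.
  All elements met. The burden passes to the authority.
At Stage II.2 the authority must meet a scintilla of evidence (weight is at least 20): on (g) the weight is 83 less the opposing 65 gives net 18, < 20, so (g) does not meet the standard.
  The authority does not carry Stage II.2.
So the applicant prevails on this issue.
Per-issue: Issue I → applicant; Issue II → applicant. The applicant must prevail on every issue; overall, the applicant prevails.

applicant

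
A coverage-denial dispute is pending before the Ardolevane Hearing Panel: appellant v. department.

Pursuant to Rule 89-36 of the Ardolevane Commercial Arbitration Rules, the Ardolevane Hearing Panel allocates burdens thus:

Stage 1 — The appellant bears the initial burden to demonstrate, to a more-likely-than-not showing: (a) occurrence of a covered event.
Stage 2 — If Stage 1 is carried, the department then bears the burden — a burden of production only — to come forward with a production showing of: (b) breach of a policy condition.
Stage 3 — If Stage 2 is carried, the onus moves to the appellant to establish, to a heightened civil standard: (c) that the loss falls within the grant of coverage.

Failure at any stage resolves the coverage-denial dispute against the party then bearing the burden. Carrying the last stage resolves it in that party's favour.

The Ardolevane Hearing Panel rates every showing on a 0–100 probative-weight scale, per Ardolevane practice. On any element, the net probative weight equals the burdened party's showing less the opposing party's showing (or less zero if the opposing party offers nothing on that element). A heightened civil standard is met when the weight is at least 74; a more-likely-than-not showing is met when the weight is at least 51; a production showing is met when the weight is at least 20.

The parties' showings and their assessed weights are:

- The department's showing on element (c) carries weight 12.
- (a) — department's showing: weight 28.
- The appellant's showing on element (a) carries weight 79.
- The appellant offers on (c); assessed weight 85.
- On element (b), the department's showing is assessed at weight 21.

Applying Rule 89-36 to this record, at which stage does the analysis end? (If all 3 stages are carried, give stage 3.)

stage 3

Stage 1 — burden on appellant; standard: a more-likely-than-not showing (weight is at least 51).
    (a): 79 − 28 = 51 ≥ 51 [met]
  The appellant carries Stage 1; the department now bears the burden.
Stage 2 — burden on department; standard: a production showing (weight is at least 20).
    (b): 21 ≥ 20 [met]
  Stage 2 carried; the burden shifts to the appellant.
Stage 3 — burden on appellant; standard: a heightened civil standard (weight is at least 74).
    (c): 85 − 12 = 73 < 74 [not met]
  Not every element is met, so the appellant fails to carry Stage 3.
So the department prevails.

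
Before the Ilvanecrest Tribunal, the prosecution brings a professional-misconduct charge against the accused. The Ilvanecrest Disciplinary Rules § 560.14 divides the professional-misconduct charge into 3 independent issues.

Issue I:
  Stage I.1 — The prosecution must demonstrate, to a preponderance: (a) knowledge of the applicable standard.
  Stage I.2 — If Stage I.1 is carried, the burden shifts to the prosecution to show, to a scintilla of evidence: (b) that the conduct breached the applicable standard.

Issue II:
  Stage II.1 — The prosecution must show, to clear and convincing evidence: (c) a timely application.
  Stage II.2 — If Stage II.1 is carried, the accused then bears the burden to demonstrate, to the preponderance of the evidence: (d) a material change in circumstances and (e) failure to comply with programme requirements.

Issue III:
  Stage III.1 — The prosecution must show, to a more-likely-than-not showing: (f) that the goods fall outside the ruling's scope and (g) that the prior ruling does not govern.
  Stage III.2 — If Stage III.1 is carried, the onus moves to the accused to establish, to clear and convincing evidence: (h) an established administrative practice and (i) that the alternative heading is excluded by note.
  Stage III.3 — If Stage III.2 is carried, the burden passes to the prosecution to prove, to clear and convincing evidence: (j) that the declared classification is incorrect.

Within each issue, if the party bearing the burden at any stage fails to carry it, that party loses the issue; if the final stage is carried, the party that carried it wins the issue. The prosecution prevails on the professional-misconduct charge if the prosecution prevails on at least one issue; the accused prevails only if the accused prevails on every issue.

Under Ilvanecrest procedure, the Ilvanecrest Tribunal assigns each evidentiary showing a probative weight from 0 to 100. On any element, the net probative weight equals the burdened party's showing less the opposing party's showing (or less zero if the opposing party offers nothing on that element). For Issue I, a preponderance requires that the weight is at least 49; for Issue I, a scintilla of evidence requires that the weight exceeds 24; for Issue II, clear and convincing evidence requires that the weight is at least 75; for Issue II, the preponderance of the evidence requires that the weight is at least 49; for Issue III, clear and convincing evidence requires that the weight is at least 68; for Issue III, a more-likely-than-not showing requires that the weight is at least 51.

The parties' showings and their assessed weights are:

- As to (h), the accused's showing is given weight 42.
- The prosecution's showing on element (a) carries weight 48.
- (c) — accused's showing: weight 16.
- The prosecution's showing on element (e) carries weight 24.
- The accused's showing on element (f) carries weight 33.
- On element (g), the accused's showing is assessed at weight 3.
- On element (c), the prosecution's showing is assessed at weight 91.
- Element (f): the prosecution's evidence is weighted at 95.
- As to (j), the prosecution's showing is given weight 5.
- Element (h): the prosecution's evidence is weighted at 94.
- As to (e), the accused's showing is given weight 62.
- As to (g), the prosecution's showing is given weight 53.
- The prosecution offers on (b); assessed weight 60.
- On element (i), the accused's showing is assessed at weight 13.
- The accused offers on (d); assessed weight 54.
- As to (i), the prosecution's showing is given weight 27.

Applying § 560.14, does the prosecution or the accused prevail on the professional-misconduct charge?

prosecution

— Issue I —
At Stage I.1 the prosecution must meet a preponderance (weight is at least 49): on (a) the weight is 48, which does not reach 49, so (a) does not meet the standard.
  Not every element is met, so the prosecution fails to carry Stage I.1.
The accused prevails on this issue.
— Issue II —
Stage II.1 — burden on prosecution; standard: clear and convincing evidence (weight is at least 75).
    (c): 91 − 16 = 75 ≥ 75 [met]
  Stage II.1 carried; the burden shifts to the accused.
Stage II.2 — burden on accused; standard: the preponderance of the evidence (weight is at least 49).
    (d): 54 ≥ 49 [met]
    (e): 62 − 24 = 38 < 49 [not met]
  Stage II.2 not carried; the accused fails its burden.
So the prosecution prevails on this issue.
— Issue III —
Stage III.1 (prosecution, a more-likely-than-not showing, weight is at least 51): (f) net 95−33=62 ≥ 51 — meets; (g) net 53−3=50 < 51 — fails.
  Not every element is met, so the prosecution fails to carry Stage III.1.
So the accused prevails on this issue.
Per-issue: Issue I → accused; Issue II → prosecution; Issue III → accused. The prosecution must prevail on at least one issue; overall, the prosecution prevails.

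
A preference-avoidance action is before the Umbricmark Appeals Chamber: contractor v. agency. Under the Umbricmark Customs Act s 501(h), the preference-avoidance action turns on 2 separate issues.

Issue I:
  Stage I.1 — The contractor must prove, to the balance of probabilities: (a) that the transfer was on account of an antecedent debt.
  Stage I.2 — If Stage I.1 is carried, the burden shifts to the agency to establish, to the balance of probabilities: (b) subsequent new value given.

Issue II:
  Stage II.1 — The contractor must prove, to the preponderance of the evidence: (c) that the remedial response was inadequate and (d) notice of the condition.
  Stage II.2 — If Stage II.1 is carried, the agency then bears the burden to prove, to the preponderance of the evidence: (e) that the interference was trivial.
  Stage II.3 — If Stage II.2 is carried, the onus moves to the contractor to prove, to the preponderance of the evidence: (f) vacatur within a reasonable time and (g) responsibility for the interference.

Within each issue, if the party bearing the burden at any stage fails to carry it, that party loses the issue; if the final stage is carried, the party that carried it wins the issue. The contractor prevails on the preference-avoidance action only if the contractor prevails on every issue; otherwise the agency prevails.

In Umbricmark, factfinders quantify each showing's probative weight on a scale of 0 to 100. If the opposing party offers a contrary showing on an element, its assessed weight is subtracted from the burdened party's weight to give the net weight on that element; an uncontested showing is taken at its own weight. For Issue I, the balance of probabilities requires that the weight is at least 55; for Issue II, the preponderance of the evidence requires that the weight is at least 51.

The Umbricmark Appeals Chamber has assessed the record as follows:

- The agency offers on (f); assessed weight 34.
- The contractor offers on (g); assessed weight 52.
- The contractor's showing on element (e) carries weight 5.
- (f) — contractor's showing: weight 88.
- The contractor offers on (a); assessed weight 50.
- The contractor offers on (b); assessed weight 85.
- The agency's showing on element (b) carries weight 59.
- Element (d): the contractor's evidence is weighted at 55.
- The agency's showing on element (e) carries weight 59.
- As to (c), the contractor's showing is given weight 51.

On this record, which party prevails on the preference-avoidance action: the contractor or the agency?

agency

— Issue I —
Stage I.1 (contractor, the balance of probabilities, weight is at least 55): (a) 50 < 55 — fails.
  Not every element is met, so the contractor fails to carry Stage I.1.
The analysis ends at Stage I.1; the agency prevails on this issue.
— Issue II —
Stage II.1 (contractor, the preponderance of the evidence, weight is at least 51): (c) 51 ≥ 51 — meets; (d) 55 ≥ 51 — meets.
  The contractor carries Stage II.1; the agency now bears the burden.
Stage II.2 (agency, the preponderance of the evidence, weight is at least 51): (e) net 59−5=54 ≥ 51 — meets.
  Stage II.2 is satisfied; the onus moves to the contractor.
Stage II.3 (contractor, the preponderance of the evidence, weight is at least 51): (f) net 88−34=54 ≥ 51 — meets; (g) 52 ≥ 51 — meets.
  The contractor carries the last stage.
With every stage satisfied, the contractor prevails on this issue.
Per-issue: Issue I → agency; Issue II → contractor. The contractor must prevail on every issue; overall, the agency prevails.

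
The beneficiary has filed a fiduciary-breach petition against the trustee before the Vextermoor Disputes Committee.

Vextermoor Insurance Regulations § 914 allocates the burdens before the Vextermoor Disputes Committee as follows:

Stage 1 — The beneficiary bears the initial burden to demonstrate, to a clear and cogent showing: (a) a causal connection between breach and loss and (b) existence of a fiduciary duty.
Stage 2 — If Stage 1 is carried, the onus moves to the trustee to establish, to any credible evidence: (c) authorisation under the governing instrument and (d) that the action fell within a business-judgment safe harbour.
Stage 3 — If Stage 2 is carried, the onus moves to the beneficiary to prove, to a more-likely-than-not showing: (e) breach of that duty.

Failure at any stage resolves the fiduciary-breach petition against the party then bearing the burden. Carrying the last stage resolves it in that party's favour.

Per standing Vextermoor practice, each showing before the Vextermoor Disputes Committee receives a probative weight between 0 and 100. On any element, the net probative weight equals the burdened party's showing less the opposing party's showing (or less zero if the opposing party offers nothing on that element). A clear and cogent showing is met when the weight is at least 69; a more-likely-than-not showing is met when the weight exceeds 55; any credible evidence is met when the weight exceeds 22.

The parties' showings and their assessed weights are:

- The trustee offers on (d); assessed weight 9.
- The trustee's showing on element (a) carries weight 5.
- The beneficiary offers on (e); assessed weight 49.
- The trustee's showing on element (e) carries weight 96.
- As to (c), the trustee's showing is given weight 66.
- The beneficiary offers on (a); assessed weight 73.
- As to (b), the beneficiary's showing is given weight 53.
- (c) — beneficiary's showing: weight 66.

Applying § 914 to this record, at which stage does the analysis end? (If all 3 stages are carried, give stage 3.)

At Stage 1 the beneficiary must meet a clear and cogent showing (weight is at least 69): on (a) the weight is 73 less the opposing 5 gives net 68, < 69, so (a) does not meet the standard; on (b) the weight is 53, < 69, so (b) does not meet the standard.
  Not every element is met, so the beneficiary fails to carry Stage 1.
The trustee prevails.

stage 1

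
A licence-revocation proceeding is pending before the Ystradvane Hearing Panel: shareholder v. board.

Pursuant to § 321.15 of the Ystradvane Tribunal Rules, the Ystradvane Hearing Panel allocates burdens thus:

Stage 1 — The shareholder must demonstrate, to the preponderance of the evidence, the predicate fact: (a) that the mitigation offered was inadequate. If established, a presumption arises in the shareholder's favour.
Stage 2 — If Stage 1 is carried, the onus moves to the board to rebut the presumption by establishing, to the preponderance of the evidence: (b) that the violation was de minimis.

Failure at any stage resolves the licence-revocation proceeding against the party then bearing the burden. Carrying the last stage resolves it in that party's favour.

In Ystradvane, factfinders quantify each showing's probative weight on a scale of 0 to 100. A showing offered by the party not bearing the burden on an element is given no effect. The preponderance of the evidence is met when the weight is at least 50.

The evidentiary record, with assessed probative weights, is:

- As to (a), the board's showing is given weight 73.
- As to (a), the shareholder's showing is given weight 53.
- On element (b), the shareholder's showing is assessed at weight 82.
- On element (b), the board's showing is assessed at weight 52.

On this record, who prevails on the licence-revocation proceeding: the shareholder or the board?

At Stage 1 the shareholder must meet the preponderance of the evidence (weight is at least 50): on (a) the weight is 53 (the board's 73 is given no effect), which does reach 50, so (a) meets the standard.
  All elements met. The burden passes to the board.
At Stage 2 the board must meet the preponderance of the evidence (weight is at least 50): on (b) the weight is 52 (the shareholder's 82 is given no effect), ≥ 50, so (b) meets the standard.
  The board carries the last stage.
All stages carried — the board prevails.

board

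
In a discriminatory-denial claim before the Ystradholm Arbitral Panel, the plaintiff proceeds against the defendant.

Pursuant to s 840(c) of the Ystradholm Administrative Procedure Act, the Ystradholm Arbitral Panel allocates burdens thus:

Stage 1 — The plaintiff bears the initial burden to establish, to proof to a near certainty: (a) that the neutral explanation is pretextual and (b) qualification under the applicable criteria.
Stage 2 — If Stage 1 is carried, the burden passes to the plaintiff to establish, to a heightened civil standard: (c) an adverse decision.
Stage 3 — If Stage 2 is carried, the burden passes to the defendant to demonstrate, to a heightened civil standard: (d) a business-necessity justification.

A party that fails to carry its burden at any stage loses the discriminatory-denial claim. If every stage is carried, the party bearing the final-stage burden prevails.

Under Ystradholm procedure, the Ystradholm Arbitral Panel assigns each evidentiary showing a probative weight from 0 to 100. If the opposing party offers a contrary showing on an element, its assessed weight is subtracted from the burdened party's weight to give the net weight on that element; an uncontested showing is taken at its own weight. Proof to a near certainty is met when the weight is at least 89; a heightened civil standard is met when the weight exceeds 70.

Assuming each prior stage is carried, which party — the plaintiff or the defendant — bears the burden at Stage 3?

Stage 3's rule assigns the burden to the defendant (to a heightened civil standard).

defendant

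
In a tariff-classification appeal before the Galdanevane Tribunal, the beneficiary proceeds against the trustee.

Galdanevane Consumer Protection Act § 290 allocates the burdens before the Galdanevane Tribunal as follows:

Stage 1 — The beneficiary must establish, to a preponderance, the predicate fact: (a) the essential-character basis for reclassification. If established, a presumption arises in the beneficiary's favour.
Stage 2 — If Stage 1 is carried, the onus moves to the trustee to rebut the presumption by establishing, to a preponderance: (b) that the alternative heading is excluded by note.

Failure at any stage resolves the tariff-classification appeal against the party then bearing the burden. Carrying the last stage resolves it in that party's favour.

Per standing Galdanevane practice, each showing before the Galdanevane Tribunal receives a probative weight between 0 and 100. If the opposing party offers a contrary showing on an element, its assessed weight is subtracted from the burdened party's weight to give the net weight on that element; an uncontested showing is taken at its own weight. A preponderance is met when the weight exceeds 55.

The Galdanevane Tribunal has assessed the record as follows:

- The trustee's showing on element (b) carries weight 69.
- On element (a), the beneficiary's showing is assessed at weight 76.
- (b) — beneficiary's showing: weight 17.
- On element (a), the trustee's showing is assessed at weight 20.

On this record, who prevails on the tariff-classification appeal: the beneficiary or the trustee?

Stage 1 (beneficiary, a preponderance, weight exceeds 55): (a) net 76−20=56 > 55 — meets.
  The beneficiary carries Stage 1; the trustee now bears the burden.
Stage 2 (trustee, a preponderance, weight exceeds 55): (b) net 69−17=52 ≤ 55 — fails.
  Not every element is met, so the trustee fails to carry Stage 2.
The beneficiary prevails.

beneficiary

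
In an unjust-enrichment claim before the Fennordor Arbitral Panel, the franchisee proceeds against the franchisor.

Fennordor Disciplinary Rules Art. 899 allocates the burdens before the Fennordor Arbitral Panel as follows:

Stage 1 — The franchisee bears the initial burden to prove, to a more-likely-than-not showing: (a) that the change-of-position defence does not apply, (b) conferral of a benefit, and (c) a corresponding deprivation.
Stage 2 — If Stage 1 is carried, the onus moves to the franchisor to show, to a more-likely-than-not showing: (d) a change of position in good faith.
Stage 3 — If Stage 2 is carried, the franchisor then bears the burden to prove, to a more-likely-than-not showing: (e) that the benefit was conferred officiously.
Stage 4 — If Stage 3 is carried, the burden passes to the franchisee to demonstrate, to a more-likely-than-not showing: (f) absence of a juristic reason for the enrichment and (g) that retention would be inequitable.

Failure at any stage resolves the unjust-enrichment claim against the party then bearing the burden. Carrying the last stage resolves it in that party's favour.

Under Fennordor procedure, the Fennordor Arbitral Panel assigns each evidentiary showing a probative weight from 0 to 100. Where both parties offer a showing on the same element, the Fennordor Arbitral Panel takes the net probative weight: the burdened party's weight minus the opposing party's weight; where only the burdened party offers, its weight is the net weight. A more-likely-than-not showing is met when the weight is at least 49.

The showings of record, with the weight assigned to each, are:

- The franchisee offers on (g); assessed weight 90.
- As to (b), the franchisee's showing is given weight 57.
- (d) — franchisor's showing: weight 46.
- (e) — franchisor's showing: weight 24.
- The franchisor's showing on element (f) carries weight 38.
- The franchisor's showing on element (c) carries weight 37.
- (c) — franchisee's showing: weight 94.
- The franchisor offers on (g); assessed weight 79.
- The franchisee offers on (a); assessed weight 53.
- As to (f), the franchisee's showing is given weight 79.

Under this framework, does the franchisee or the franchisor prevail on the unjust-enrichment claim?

Stage 1 — burden on franchisee; standard: a more-likely-than-not showing (weight is at least 49).
    (a): 53 ≥ 49 [met]
    (b): 57 ≥ 49 [met]
    (c): 94 − 37 = 57 ≥ 49 [met]
  Stage 1 is satisfied; the onus moves to the franchisor.
Stage 2 — burden on franchisor; standard: a more-likely-than-not showing (weight is at least 49).
    (d): 46 < 49 [not met]
  Stage 2 not carried; the franchisor fails its burden.
So the franchisee prevails.

franchisee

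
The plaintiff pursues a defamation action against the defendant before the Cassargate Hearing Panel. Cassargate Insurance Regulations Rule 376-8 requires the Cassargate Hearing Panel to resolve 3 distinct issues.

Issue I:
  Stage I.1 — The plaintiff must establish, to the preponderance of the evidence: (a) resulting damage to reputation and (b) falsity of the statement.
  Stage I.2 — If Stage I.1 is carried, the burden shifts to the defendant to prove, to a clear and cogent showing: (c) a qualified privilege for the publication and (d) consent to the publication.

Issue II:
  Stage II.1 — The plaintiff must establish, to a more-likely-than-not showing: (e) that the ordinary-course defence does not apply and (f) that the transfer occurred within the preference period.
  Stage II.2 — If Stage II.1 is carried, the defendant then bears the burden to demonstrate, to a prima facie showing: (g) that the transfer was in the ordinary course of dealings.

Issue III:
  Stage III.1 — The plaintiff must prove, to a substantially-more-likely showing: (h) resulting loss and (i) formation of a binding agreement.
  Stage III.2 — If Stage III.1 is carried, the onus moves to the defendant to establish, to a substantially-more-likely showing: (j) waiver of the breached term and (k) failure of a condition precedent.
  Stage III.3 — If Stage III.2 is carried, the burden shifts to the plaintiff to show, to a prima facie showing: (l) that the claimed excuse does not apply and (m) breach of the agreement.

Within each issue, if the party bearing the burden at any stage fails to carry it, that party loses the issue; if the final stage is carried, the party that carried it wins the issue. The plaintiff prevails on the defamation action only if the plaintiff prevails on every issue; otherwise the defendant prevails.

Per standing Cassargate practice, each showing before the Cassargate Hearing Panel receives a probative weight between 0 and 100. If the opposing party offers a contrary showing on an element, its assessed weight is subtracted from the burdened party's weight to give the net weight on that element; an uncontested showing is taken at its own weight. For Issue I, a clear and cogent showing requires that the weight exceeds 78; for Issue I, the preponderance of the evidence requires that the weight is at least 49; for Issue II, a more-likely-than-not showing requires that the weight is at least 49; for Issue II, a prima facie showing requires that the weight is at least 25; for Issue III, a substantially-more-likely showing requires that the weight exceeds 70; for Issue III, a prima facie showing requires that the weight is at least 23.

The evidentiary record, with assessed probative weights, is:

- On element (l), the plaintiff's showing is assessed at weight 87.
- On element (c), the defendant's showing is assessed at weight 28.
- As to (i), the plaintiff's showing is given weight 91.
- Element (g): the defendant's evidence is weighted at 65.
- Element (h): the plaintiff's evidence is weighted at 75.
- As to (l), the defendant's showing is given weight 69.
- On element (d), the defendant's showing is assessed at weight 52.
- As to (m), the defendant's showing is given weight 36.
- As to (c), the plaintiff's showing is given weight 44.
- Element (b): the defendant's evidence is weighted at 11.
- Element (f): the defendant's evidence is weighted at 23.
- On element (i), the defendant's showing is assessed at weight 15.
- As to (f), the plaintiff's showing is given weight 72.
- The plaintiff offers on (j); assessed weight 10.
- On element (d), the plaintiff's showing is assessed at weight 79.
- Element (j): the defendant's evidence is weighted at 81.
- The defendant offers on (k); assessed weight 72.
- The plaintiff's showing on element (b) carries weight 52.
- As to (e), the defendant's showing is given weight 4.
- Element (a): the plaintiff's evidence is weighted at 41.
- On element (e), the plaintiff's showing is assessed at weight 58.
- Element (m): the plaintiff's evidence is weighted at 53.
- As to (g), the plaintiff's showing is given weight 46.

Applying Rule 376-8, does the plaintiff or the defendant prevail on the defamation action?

— Issue I —
At Stage I.1 the plaintiff must meet the preponderance of the evidence (weight is at least 49): on (a) the weight is 41, which does not reach 49, so (a) does not meet the standard; on (b) the weight is 52 less the opposing 11 gives net 41, < 49, so (b) does not meet the standard.
  Stage I.1 not carried; the plaintiff fails its burden.
The analysis ends at Stage I.1; the defendant prevails on this issue.
— Issue II —
Stage II.1 — burden on plaintiff; standard: a more-likely-than-not showing (weight is at least 49).
    (e): 58 − 4 = 54 ≥ 49 [met]
    (f): 72 − 23 = 49 ≥ 49 [met]
  Stage II.1 is satisfied; the onus moves to the defendant.
Stage II.2 — burden on defendant; standard: a prima facie showing (weight is at least 25).
    (g): 65 − 46 = 19 < 25 [not met]
  Not every element is met, so the defendant fails to carry Stage II.2.
The analysis ends at Stage II.2; the plaintiff prevails on this issue.
— Issue III —
Stage III.1 — burden on plaintiff; standard: a substantially-more-likely showing (weight exceeds 70).
    (h): 75 > 70 [met]
    (i): 91 − 15 = 76 > 70 [met]
  The plaintiff carries Stage III.1; the defendant now bears the burden.
Stage III.2 — burden on defendant; standard: a substantially-more-likely showing (weight exceeds 70).
    (j): 81 − 10 = 71 > 70 [met]
    (k): 72 > 70 [met]
  Stage III.2 is satisfied; the onus moves to the plaintiff.
Stage III.3 — burden on plaintiff; standard: a prima facie showing (weight is at least 23).
    (l): 87 − 69 = 18 < 23 [not met]
    (m): 53 − 36 = 17 < 23 [not met]
  Not every element is met, so the plaintiff fails to carry Stage III.3.
The defendant prevails on this issue.
Per-issue: Issue I → defendant; Issue II → plaintiff; Issue III → defendant. The plaintiff must prevail on every issue; overall, the defendant prevails.

defendant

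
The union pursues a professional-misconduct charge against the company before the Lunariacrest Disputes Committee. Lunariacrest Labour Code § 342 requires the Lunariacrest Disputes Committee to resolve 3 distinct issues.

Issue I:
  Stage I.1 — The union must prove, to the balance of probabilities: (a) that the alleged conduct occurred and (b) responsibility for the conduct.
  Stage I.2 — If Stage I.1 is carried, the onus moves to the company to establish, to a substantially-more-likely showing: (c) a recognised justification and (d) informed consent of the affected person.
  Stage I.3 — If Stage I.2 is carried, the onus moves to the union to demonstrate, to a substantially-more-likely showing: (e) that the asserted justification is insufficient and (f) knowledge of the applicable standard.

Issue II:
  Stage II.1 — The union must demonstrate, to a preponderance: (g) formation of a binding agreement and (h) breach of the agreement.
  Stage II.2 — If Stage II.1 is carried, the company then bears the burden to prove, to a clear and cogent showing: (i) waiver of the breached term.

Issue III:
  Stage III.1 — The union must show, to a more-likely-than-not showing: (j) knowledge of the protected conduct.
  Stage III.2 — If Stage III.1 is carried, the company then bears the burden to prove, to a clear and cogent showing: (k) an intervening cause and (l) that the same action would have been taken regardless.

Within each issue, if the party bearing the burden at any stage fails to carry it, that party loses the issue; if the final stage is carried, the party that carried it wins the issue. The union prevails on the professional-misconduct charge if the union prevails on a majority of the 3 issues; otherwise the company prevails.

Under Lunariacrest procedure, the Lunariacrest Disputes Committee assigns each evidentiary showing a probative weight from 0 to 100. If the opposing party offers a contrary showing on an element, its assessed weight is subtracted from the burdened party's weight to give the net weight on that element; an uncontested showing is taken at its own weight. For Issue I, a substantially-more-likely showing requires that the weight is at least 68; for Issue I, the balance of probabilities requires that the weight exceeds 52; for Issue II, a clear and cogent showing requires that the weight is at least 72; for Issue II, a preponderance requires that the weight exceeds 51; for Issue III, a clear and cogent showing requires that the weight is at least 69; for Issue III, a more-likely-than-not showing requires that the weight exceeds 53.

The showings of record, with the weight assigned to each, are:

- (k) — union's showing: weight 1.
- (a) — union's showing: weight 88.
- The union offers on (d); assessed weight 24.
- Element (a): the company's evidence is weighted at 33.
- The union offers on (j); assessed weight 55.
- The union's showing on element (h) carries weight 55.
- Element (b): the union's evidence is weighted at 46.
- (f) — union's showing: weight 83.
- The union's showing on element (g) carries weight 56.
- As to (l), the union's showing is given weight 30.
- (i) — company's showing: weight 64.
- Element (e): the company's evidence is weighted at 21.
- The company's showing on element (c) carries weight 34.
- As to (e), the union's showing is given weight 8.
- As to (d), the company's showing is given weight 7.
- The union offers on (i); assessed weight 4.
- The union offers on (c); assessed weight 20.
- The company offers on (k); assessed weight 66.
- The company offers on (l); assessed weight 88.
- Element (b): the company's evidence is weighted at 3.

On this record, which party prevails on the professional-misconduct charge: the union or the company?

union

— Issue I —
At Stage I.1 the union must meet the balance of probabilities (weight exceeds 52): on (a) the weight is 88 less the opposing 33 gives net 55, > 52, so (a) meets the standard; on (b) the weight is 46 less the opposing 3 gives net 43, which does not exceed 52, so (b) does not meet the standard.
  Not every element is met, so the union fails to carry Stage I.1.
The company prevails on this issue.
— Issue II —
At Stage II.1 the union must meet a preponderance (weight exceeds 51): on (g) the weight is 56, > 51, so (g) meets the standard; on (h) the weight is 55, which does exceed 51, so (h) meets the standard.
  The union carries Stage II.1; the company now bears the burden.
At Stage II.2 the company must meet a clear and cogent showing (weight is at least 72): on (i) the weight is 64 less the opposing 4 gives net 60, which does not reach 72, so (i) does not meet the standard.
  The company does not carry Stage II.2.
The analysis ends at Stage II.2; the union prevails on this issue.
— Issue III —
Stage III.1 (union, a more-likely-than-not showing, weight exceeds 53): (j) 55 > 53 — meets.
  Stage III.1 is satisfied; the onus moves to the company.
Stage III.2 (company, a clear and cogent showing, weight is at least 69): (k) net 66−1=65 < 69 — fails; (l) net 88−30=58 < 69 — fails.
  Stage III.2 not carried; the company fails its burden.
So the union prevails on this issue.
Per-issue: Issue I → company; Issue II → union; Issue III → union. The union must prevail on a majority of issues; overall, the union prevails.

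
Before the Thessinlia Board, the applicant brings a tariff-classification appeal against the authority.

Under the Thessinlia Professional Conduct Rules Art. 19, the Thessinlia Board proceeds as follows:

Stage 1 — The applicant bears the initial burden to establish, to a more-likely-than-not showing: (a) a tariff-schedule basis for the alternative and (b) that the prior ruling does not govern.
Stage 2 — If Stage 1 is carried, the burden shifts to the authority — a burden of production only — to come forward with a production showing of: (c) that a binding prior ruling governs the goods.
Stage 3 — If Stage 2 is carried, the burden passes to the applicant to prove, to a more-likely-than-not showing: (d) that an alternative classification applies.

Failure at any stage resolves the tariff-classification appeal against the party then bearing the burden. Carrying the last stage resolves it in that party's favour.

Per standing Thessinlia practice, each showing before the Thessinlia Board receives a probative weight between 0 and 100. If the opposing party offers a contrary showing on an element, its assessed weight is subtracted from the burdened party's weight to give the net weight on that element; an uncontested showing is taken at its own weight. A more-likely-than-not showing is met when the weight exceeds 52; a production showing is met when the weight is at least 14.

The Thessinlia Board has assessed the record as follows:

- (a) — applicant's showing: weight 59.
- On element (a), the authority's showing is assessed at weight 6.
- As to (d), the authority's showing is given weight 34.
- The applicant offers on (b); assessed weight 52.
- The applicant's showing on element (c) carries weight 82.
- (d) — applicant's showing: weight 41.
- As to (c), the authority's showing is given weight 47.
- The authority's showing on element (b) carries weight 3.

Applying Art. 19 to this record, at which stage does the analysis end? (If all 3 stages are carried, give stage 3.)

Stage 1 (applicant, a more-likely-than-not showing, weight exceeds 52): (a) net 59−6=53 > 52 — meets; (b) net 52−3=49 ≤ 52 — fails.
  Not every element is met, so the applicant fails to carry Stage 1.
The authority prevails.

stage 1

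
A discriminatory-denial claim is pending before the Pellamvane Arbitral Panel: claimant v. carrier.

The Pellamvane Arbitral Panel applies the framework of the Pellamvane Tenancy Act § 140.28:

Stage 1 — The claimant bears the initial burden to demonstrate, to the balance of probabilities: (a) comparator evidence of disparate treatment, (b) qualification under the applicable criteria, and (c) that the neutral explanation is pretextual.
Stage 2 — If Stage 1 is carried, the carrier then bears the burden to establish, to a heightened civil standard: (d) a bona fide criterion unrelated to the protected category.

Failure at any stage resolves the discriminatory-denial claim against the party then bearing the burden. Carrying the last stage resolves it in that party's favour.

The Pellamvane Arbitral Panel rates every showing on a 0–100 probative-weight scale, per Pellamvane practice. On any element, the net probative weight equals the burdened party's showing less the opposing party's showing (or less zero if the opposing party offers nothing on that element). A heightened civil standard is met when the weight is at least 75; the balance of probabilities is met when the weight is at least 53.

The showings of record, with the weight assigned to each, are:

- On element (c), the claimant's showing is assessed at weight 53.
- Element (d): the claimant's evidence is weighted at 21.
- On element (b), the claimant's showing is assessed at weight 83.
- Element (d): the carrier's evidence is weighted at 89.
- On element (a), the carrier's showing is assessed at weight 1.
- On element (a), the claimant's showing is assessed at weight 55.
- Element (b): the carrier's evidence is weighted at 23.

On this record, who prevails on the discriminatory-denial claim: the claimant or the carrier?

claimant

Stage 1 (claimant, the balance of probabilities, weight is at least 53): (a) net 55−1=54 ≥ 53 — meets; (b) net 83−23=60 ≥ 53 — meets; (c) 53 ≥ 53 — meets.
  The claimant carries Stage 1; the carrier now bears the burden.
Stage 2 (carrier, a heightened civil standard, weight is at least 75): (d) net 89−21=68 < 75 — fails.
  Not every element is met, so the carrier fails to carry Stage 2.
The analysis ends at Stage 2; the claimant prevails.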